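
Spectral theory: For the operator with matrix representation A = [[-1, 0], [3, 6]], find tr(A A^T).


trace(A * A^T) = sum of squares of all entries
= (-1)^2 + 0^2 + 3^2 + 6^2
= 1 + 0 + 9 + 36
= 46

46


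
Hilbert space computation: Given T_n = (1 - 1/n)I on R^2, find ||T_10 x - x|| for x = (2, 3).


T_10 x - x = (1 - 1/10)x - x = -x/10
||x|| = sqrt(13) = 3.6056
||T_10 x - x|| = ||x||/10 = 3.6056/10 = 0.3606

0.3606


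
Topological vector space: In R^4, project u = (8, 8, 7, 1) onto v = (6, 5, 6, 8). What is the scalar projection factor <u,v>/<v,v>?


Computing <u,v> = 8*6 + 8*5 + 7*6 + 1*8 = 138
Computing <v,v> = 6^2 + 5^2 + 6^2 + 8^2 = 161
Projection coefficient = 138/161 = 0.8571

0.8571


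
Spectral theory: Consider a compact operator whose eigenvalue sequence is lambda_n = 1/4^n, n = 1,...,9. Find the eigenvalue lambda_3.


The eigenvalue formula gives lambda_3 = 1/4^3
= 1/64
= 0.0156

0.0156


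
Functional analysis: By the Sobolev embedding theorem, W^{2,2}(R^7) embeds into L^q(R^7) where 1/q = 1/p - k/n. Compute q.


Using the Sobolev embedding formula: 1/q = 1/p - k/n
1/q = 1/2 - 2/7 = 3/14
q = 1/(3/14) = 14/3 = 4.6667

4.6667


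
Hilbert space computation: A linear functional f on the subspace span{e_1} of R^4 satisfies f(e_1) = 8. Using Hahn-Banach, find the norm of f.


The norm of f is given by ||f|| = sup_{||x||=1} |f(x)|.
On span{e_1}, ||e_1|| = 1, so ||f|| = |f(e_1)| / ||e_1||
= |8| / 1 = 8.0000

8.0000


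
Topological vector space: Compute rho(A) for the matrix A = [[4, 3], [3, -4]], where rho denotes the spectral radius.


For a 2x2 matrix, eigenvalues satisfy lambda^2 - (trace)*lambda + det = 0
trace = 4 + -4 = 0
det = 4*-4 - 3*3 = -25
discriminant = 0^2 - 4*(-25) = 100
spectral radius = max |eigenvalue| = 5.0000

5.0000


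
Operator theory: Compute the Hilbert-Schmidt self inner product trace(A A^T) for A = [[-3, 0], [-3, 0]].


trace(A * A^T) = sum of squares of all entries
= (-3)^2 + 0^2 + (-3)^2 + 0^2
= 9 + 0 + 9 + 0
= 18

18


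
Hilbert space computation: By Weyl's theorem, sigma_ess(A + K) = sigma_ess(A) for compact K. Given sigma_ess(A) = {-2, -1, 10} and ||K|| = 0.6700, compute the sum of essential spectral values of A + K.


By Weyl's theorem, the essential spectrum is invariant under compact perturbations.
sigma_ess(A + K) = sigma_ess(A) = {-2, -1, 10}
Sum = -2 + -1 + 10 = 7

7


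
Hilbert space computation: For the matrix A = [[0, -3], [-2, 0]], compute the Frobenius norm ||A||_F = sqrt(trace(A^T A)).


||A||_F^2 = sum a_ij^2
= 0^2 + (-3)^2 + (-2)^2 + 0^2
= 0 + 9 + 4 + 0 = 13
||A||_F = sqrt(13) = 3.6056

3.6056


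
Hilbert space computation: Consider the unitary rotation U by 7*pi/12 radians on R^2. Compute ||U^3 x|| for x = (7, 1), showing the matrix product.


U is a rotation by theta = 7*pi/12
U^3 = rotation by 3*theta = 21*pi/12
cos(21*pi/12) = 0.7071, sin(21*pi/12) = -0.7071
U^3 x = (0.7071 * 7 - -0.7071 * 1, -0.7071 * 7 + 0.7071 * 1)
= (5.6569, -4.2426)
||U^3 x|| = sqrt(5.6569^2 + (-4.2426)^2) = sqrt(50.0000) = 7.0711

7.0711


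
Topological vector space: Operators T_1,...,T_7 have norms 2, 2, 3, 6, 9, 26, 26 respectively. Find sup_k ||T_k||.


By the Uniform Boundedness Principle, the supremum of norms is finite.
sup_k ||T_k|| = max(2, 2, 3, 6, 9, 26, 26) = 26

26


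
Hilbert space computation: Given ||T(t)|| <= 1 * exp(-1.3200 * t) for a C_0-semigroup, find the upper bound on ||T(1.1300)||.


||T(1.1300)|| <= 1 * exp(-1.3200 * 1.1300)
= 1 * exp(-1.4916)
= 1 * 0.2250
= 0.2250

0.2250


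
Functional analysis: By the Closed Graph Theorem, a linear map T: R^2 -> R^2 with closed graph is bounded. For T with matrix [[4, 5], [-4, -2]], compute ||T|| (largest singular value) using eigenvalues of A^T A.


A^T A = [[32, 28], [28, 29]]
trace(A^T A) = 61, det(A^T A) = 144
discriminant = 61^2 - 4*144 = 3145
Largest eigenvalue of A^T A = (trace + sqrt(disc))/2 = 58.5401
||T|| = sqrt(58.5401) = 7.6512

7.6512


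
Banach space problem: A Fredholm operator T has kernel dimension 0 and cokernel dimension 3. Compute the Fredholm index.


The Fredholm index is defined as ind(T) = dim(ker T) - dim(coker T)
= 0 - 3
= -3

-3


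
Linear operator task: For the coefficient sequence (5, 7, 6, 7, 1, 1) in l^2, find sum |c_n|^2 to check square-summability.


sum |c_n|^2 = 5^2 + 7^2 + 6^2 + 7^2 + 1^2 + 1^2
= 25 + 49 + 36 + 49 + 1 + 1
= 161

161


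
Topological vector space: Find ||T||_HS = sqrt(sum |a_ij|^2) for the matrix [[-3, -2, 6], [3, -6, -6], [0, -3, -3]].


The Hilbert-Schmidt norm is sqrt(sum of squares of all entries).
Sum of squares = (-3)^2 + (-2)^2 + 6^2 + 3^2 + (-6)^2 + (-6)^2 + 0^2 + (-3)^2 + (-3)^2
= 9 + 4 + 36 + 9 + 36 + 36 + 0 + 9 + 9 = 148
||T||_HS = sqrt(148) = 12.1655

12.1655


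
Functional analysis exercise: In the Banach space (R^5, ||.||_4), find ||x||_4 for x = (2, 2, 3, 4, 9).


The l^4 norm = (sum |x_i|^4)^(1/4)
Sum of 4th powers = 16 + 16 + 81 + 256 + 6561 = 6930
||x||_4 = (6930)^(1/4) = 9.1240

9.1240


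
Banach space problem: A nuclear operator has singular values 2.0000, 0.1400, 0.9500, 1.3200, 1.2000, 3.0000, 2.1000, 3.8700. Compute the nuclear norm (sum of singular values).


The nuclear norm is the sum of all singular values.
||T||_1 = 2.0000 + 0.1400 + 0.9500 + 1.3200 + 1.2000 + 3.0000 + 2.1000 + 3.8700
= 14.5800

14.5800


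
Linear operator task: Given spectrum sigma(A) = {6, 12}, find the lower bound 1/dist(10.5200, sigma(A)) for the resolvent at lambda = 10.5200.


dist(10.5200, {6, 12}) = min(|10.5200 - 6|, |10.5200 - 12|)
= min(4.5200, 1.4800) = 1.4800
Resolvent bound = 1/1.4800 = 0.6757

0.6757


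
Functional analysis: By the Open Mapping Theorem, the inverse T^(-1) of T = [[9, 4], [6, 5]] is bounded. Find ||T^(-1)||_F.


det(T) = 9*5 - 4*6 = 21
T^(-1) = (1/21) * [[5, -4], [-6, 9]] = [[0.2381, -0.1905], [-0.2857, 0.4286]]
||T^(-1)||_F^2 = 0.2381^2 + (-0.1905)^2 + (-0.2857)^2 + 0.4286^2 = 0.3583
||T^(-1)||_F = sqrt(0.3583) = 0.5986

0.5986


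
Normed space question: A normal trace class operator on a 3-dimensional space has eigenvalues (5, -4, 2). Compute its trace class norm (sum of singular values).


For a normal operator, singular values equal |eigenvalues|.
Trace norm = sum |lambda_i| = 5 + 4 + 2
= 11

11


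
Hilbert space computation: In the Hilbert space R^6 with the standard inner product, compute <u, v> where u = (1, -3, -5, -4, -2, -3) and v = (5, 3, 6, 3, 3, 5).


Computing the standard inner product <u, v> = sum u_i * v_i
= 1*5 + -3*3 + -5*6 + -4*3 + -2*3 + -3*5
= 5 + -9 + -30 + -12 + -6 + -15
= -67

-67


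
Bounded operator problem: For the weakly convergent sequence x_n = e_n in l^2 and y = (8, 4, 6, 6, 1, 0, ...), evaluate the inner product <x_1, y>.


x_1 = e_1 is the standard basis vector with 1 in position 1.
<x_1, y> = y_1 = 8
As n -> infinity, <x_n, y> -> 0, confirming weak convergence of (x_n) to 0.

8


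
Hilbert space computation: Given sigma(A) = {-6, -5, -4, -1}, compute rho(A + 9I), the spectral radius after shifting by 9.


Spectrum of A + 9I = {3, 4, 5, 8}
Spectral radius = max |lambda| over the shifted spectrum
= max(3, 4, 5, 8) = 8

8


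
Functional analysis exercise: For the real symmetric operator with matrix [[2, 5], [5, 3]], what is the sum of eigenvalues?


For a self-adjoint (symmetric) matrix, the eigenvalues are real.
The sum of eigenvalues equals the trace of the matrix.
trace = 2 + 3 = 5

5


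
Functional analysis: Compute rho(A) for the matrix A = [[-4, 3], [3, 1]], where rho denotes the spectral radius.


For a 2x2 matrix, eigenvalues satisfy lambda^2 - (trace)*lambda + det = 0
trace = -4 + 1 = -3
det = -4*1 - 3*3 = -13
discriminant = (-3)^2 - 4*(-13) = 61
spectral radius = max |eigenvalue| = 5.4051

5.4051


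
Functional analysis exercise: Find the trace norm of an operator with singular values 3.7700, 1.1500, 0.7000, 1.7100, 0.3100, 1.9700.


The nuclear norm is the sum of all singular values.
||T||_1 = 3.7700 + 1.1500 + 0.7000 + 1.7100 + 0.3100 + 1.9700
= 9.6100

9.6100


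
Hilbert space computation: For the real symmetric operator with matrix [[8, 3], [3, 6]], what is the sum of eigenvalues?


For a self-adjoint (symmetric) matrix, the eigenvalues are real.
The sum of eigenvalues equals the trace of the matrix.
trace = 8 + 6 = 14

14


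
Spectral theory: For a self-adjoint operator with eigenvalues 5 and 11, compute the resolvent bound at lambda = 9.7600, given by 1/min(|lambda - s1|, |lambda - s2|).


dist(9.7600, {5, 11}) = min(|9.7600 - 5|, |9.7600 - 11|)
= min(4.7600, 1.2400) = 1.2400
Resolvent bound = 1/1.2400 = 0.8065

0.8065


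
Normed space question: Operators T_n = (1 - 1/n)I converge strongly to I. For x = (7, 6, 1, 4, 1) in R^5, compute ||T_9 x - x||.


T_9 x - x = (1 - 1/9)x - x = -x/9
||x|| = sqrt(103) = 10.1489
||T_9 x - x|| = ||x||/9 = 10.1489/9 = 1.1277

1.1277


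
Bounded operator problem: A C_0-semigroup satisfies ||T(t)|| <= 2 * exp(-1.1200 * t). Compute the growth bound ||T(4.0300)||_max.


||T(4.0300)|| <= 2 * exp(-1.1200 * 4.0300)
= 2 * exp(-4.5136)
= 2 * 0.0110
= 0.0219

0.0219


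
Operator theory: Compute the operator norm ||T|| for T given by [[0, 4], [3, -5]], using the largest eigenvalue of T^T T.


A^T A = [[9, -15], [-15, 41]]
trace(A^T A) = 50, det(A^T A) = 144
discriminant = 50^2 - 4*144 = 1924
Largest eigenvalue of A^T A = (trace + sqrt(disc))/2 = 46.9317
||T|| = sqrt(46.9317) = 6.8507

6.8507


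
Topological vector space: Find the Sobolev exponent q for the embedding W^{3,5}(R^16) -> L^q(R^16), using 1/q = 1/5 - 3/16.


Using the Sobolev embedding formula: 1/q = 1/p - k/n
1/q = 1/5 - 3/16 = 1/80
q = 1/(1/80) = 80

80.0000


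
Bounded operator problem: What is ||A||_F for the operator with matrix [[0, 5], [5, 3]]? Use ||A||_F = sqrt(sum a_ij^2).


||A||_F^2 = sum a_ij^2
= 0^2 + 5^2 + 5^2 + 3^2
= 0 + 25 + 25 + 9 = 59
||A||_F = sqrt(59) = 7.6811

7.6811


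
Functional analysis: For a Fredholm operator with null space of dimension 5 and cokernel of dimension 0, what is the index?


The Fredholm index is defined as ind(T) = dim(ker T) - dim(coker T)
= 5 - 0
= 5

5


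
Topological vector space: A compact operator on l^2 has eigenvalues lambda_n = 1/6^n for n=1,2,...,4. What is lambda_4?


The eigenvalue formula gives lambda_4 = 1/6^4
= 1/1296
= 7.7160e-04

7.7160e-04


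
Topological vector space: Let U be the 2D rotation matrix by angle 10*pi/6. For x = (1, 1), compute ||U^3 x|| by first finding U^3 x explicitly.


U is a rotation by theta = 10*pi/6
U^3 = rotation by 3*theta = 30*pi/6 = 6*pi/6 (mod 2*pi)
cos(6*pi/6) = -1.0000, sin(6*pi/6) = 0.0000
U^3 x = (-1.0000 * 1 - 0.0000 * 1, 0.0000 * 1 + -1.0000 * 1)
= (-1.0000, -1.0000)
||U^3 x|| = sqrt((-1.0000)^2 + (-1.0000)^2) = sqrt(2.0000) = 1.4142

1.4142


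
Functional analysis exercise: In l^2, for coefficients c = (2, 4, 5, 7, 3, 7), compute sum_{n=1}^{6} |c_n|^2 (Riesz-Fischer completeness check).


sum |c_n|^2 = 2^2 + 4^2 + 5^2 + 7^2 + 3^2 + 7^2
= 4 + 16 + 25 + 49 + 9 + 49
= 152

152


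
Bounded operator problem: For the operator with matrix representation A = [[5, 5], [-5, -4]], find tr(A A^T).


trace(A * A^T) = sum of squares of all entries
= 5^2 + 5^2 + (-5)^2 + (-4)^2
= 25 + 25 + 25 + 16
= 91

91


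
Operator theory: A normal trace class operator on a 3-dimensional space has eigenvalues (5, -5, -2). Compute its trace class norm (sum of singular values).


For a normal operator, singular values equal |eigenvalues|.
Trace norm = sum |lambda_i| = 5 + 5 + 2
= 12

12


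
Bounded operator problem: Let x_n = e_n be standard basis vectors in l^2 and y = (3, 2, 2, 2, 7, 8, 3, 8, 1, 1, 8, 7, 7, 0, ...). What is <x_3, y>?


x_3 = e_3 is the standard basis vector with 1 in position 3.
<x_3, y> = y_3 = 2
As n -> infinity, <x_n, y> -> 0, confirming weak convergence of (x_n) to 0.

2


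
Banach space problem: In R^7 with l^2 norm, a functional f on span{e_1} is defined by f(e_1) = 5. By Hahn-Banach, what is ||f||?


The norm of f is given by ||f|| = sup_{||x||=1} |f(x)|.
On span{e_1}, ||e_1|| = 1, so ||f|| = |f(e_1)| / ||e_1||
= |5| / 1 = 5.0000

5.0000


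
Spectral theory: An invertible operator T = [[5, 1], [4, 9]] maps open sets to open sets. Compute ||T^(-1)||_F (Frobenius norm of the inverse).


det(T) = 5*9 - 1*4 = 41
T^(-1) = (1/41) * [[9, -1], [-4, 5]] = [[0.2195, -0.0244], [-0.0976, 0.1220]]
||T^(-1)||_F^2 = 0.2195^2 + (-0.0244)^2 + (-0.0976)^2 + 0.1220^2 = 0.0732
||T^(-1)||_F = sqrt(0.0732) = 0.2705

0.2705


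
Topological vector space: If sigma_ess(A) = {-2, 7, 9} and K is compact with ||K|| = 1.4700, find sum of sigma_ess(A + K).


By Weyl's theorem, the essential spectrum is invariant under compact perturbations.
sigma_ess(A + K) = sigma_ess(A) = {-2, 7, 9}
Sum = -2 + 7 + 9 = 14

14


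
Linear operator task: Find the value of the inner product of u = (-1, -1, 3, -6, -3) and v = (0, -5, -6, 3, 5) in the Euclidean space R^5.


Computing the standard inner product <u, v> = sum u_i * v_i
= -1*0 + -1*-5 + 3*-6 + -6*3 + -3*5
= 0 + 5 + -18 + -18 + -15
= -46

-46


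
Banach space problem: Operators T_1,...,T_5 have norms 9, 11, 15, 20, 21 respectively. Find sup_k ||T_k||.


By the Uniform Boundedness Principle, the supremum of norms is finite.
sup_k ||T_k|| = max(9, 11, 15, 20, 21) = 21

21


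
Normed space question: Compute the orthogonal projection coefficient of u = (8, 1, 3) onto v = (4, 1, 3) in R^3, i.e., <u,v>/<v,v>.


Computing <u,v> = 8*4 + 1*1 + 3*3 = 42
Computing <v,v> = 4^2 + 1^2 + 3^2 = 26
Projection coefficient = 42/26 = 1.6154

1.6154


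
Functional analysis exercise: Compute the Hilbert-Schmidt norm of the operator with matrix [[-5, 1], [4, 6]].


The Hilbert-Schmidt norm is sqrt(sum of squares of all entries).
Sum of squares = (-5)^2 + 1^2 + 4^2 + 6^2
= 25 + 1 + 16 + 36 = 78
||T||_HS = sqrt(78) = 8.8318

8.8318


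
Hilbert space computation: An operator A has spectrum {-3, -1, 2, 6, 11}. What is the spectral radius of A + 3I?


Spectrum of A + 3I = {0, 2, 5, 9, 14}
Spectral radius = max |lambda| over the shifted spectrum
= max(0, 2, 5, 9, 14) = 14

14


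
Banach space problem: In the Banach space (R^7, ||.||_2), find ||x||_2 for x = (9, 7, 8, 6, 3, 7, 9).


The l^2 norm = (sum |x_i|^2)^(1/2)
Sum of 2th powers = 81 + 49 + 64 + 36 + 9 + 49 + 81 = 369
||x||_2 = (369)^(1/2) = 19.2094

19.2094


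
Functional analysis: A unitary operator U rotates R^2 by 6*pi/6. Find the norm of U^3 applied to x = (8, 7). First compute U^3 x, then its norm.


U is a rotation by theta = 6*pi/6
U^3 = rotation by 3*theta = 18*pi/6 = 6*pi/6 (mod 2*pi)
cos(6*pi/6) = -1.0000, sin(6*pi/6) = 0.0000
U^3 x = (-1.0000 * 8 - 0.0000 * 7, 0.0000 * 8 + -1.0000 * 7)
= (-8.0000, -7.0000)
||U^3 x|| = sqrt((-8.0000)^2 + (-7.0000)^2) = sqrt(113.0000) = 10.6301

10.6301


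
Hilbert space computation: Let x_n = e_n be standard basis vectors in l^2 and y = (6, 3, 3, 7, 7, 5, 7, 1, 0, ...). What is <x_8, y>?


x_8 = e_8 is the standard basis vector with 1 in position 8.
<x_8, y> = y_8 = 1
As n -> infinity, <x_n, y> -> 0, confirming weak convergence of (x_n) to 0.

1


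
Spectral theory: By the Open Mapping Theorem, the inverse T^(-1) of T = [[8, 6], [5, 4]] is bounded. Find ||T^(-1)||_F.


det(T) = 8*4 - 6*5 = 2
T^(-1) = (1/2) * [[4, -6], [-5, 8]] = [[2.0000, -3.0000], [-2.5000, 4.0000]]
||T^(-1)||_F^2 = 2.0000^2 + (-3.0000)^2 + (-2.5000)^2 + 4.0000^2 = 35.2500
||T^(-1)||_F = sqrt(35.2500) = 5.9372

5.9372


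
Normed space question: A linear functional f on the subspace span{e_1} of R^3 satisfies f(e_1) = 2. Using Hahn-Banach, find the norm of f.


The norm of f is given by ||f|| = sup_{||x||=1} |f(x)|.
On span{e_1}, ||e_1|| = 1, so ||f|| = |f(e_1)| / ||e_1||
= |2| / 1 = 2.0000

2.0000


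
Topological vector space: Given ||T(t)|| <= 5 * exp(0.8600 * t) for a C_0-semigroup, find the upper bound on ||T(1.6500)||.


||T(1.6500)|| <= 5 * exp(0.8600 * 1.6500)
= 5 * exp(1.4190)
= 5 * 4.1330
= 20.6649

20.6649


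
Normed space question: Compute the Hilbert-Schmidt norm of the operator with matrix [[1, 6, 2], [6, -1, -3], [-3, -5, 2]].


The Hilbert-Schmidt norm is sqrt(sum of squares of all entries).
Sum of squares = 1^2 + 6^2 + 2^2 + 6^2 + (-1)^2 + (-3)^2 + (-3)^2 + (-5)^2 + 2^2
= 1 + 36 + 4 + 36 + 1 + 9 + 9 + 25 + 4 = 125
||T||_HS = sqrt(125) = 11.1803

11.1803


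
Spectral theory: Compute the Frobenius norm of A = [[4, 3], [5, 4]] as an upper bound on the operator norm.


||A||_F^2 = sum a_ij^2
= 4^2 + 3^2 + 5^2 + 4^2
= 16 + 9 + 25 + 16 = 66
||A||_F = sqrt(66) = 8.1240

8.1240


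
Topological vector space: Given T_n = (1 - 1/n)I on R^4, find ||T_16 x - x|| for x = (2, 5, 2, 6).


T_16 x - x = (1 - 1/16)x - x = -x/16
||x|| = sqrt(69) = 8.3066
||T_16 x - x|| = ||x||/16 = 8.3066/16 = 0.5192

0.5192


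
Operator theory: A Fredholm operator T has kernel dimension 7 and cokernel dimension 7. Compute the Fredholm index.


The Fredholm index is defined as ind(T) = dim(ker T) - dim(coker T)
= 7 - 7
= 0

0


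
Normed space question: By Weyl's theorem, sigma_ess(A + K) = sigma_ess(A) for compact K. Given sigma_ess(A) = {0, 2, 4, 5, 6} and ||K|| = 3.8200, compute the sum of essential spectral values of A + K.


By Weyl's theorem, the essential spectrum is invariant under compact perturbations.
sigma_ess(A + K) = sigma_ess(A) = {0, 2, 4, 5, 6}
Sum = 0 + 2 + 4 + 5 + 6 = 17

17


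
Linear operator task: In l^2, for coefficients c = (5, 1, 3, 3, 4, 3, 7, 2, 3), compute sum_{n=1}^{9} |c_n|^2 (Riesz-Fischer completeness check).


sum |c_n|^2 = 5^2 + 1^2 + 3^2 + 3^2 + 4^2 + 3^2 + 7^2 + 2^2 + 3^2
= 25 + 1 + 9 + 9 + 16 + 9 + 49 + 4 + 9
= 131

131


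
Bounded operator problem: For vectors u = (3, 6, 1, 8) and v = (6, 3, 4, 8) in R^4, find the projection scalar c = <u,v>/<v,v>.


Computing <u,v> = 3*6 + 6*3 + 1*4 + 8*8 = 104
Computing <v,v> = 6^2 + 3^2 + 4^2 + 8^2 = 125
Projection coefficient = 104/125 = 0.8320

0.8320


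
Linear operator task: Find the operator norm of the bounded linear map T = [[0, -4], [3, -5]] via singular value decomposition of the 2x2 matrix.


A^T A = [[9, -15], [-15, 41]]
trace(A^T A) = 50, det(A^T A) = 144
discriminant = 50^2 - 4*144 = 1924
Largest eigenvalue of A^T A = (trace + sqrt(disc))/2 = 46.9317
||T|| = sqrt(46.9317) = 6.8507

6.8507


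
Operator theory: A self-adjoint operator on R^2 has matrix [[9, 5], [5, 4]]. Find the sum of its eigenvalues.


For a self-adjoint (symmetric) matrix, the eigenvalues are real.
The sum of eigenvalues equals the trace of the matrix.
trace = 9 + 4 = 13

13


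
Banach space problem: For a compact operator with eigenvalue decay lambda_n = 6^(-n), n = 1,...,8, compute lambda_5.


The eigenvalue formula gives lambda_5 = 1/6^5
= 1/7776
= 1.2860e-04

1.2860e-04


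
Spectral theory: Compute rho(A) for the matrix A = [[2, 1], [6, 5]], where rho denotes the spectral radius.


For a 2x2 matrix, eigenvalues satisfy lambda^2 - (trace)*lambda + det = 0
trace = 2 + 5 = 7
det = 2*5 - 1*6 = 4
discriminant = 7^2 - 4*(4) = 33
spectral radius = max |eigenvalue| = 6.3723

6.3723


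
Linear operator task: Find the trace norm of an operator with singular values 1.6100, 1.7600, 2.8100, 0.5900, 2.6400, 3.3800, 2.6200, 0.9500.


The nuclear norm is the sum of all singular values.
||T||_1 = 1.6100 + 1.7600 + 2.8100 + 0.5900 + 2.6400 + 3.3800 + 2.6200 + 0.9500
= 16.3600

16.3600


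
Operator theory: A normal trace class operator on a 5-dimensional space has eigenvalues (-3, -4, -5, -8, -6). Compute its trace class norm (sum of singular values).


For a normal operator, singular values equal |eigenvalues|.
Trace norm = sum |lambda_i| = 3 + 4 + 5 + 8 + 6
= 26

26


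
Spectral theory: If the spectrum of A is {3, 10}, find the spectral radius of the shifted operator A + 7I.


Spectrum of A + 7I = {10, 17}
Spectral radius = max |lambda| over the shifted spectrum
= max(10, 17) = 17

17


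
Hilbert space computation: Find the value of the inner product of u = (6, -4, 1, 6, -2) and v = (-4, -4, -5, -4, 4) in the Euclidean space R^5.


Computing the standard inner product <u, v> = sum u_i * v_i
= 6*-4 + -4*-4 + 1*-5 + 6*-4 + -2*4
= -24 + 16 + -5 + -24 + -8
= -45

-45


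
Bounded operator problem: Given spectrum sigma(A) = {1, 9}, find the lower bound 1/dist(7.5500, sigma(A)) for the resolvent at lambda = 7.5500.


dist(7.5500, {1, 9}) = min(|7.5500 - 1|, |7.5500 - 9|)
= min(6.5500, 1.4500) = 1.4500
Resolvent bound = 1/1.4500 = 0.6897

0.6897


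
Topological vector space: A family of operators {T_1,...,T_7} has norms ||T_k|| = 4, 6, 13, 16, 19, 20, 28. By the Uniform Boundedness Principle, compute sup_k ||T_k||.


By the Uniform Boundedness Principle, the supremum of norms is finite.
sup_k ||T_k|| = max(4, 6, 13, 16, 19, 20, 28) = 28

28


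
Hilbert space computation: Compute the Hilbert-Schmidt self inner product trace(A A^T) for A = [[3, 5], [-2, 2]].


trace(A * A^T) = sum of squares of all entries
= 3^2 + 5^2 + (-2)^2 + 2^2
= 9 + 25 + 4 + 4
= 42

42


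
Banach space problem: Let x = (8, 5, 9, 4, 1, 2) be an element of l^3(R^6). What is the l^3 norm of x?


The l^3 norm = (sum |x_i|^3)^(1/3)
Sum of 3th powers = 512 + 125 + 729 + 64 + 1 + 8 = 1439
||x||_3 = (1439)^(1/3) = 11.2898

11.2898


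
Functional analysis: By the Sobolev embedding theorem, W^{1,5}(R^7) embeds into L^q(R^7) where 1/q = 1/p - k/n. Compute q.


Using the Sobolev embedding formula: 1/q = 1/p - k/n
1/q = 1/5 - 1/7 = 2/35
q = 1/(2/35) = 35/2 = 17.5000

17.5000


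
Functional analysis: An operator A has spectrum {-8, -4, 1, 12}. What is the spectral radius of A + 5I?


Spectrum of A + 5I = {-3, 1, 6, 17}
Spectral radius = max |lambda| over the shifted spectrum
= max(3, 1, 6, 17) = 17

17


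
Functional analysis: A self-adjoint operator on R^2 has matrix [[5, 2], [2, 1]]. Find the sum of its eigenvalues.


For a self-adjoint (symmetric) matrix, the eigenvalues are real.
The sum of eigenvalues equals the trace of the matrix.
trace = 5 + 1 = 6

6


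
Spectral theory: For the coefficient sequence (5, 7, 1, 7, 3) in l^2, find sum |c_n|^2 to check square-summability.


sum |c_n|^2 = 5^2 + 7^2 + 1^2 + 7^2 + 3^2
= 25 + 49 + 1 + 49 + 9
= 133

133


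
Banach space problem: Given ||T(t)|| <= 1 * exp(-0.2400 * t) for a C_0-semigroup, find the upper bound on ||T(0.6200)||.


||T(0.6200)|| <= 1 * exp(-0.2400 * 0.6200)
= 1 * exp(-0.1488)
= 1 * 0.8617
= 0.8617

0.8617


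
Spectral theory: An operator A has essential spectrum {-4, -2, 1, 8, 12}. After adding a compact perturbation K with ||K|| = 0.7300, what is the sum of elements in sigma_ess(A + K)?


By Weyl's theorem, the essential spectrum is invariant under compact perturbations.
sigma_ess(A + K) = sigma_ess(A) = {-4, -2, 1, 8, 12}
Sum = -4 + -2 + 1 + 8 + 12 = 15

15


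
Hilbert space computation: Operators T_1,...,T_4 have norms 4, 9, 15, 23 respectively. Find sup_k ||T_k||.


By the Uniform Boundedness Principle, the supremum of norms is finite.
sup_k ||T_k|| = max(4, 9, 15, 23) = 23

23


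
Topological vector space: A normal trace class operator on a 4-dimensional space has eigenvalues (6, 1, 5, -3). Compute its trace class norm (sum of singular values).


For a normal operator, singular values equal |eigenvalues|.
Trace norm = sum |lambda_i| = 6 + 1 + 5 + 3
= 15

15


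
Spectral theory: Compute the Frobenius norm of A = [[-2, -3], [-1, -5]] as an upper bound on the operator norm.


||A||_F^2 = sum a_ij^2
= (-2)^2 + (-3)^2 + (-1)^2 + (-5)^2
= 4 + 9 + 1 + 25 = 39
||A||_F = sqrt(39) = 6.2450

6.2450


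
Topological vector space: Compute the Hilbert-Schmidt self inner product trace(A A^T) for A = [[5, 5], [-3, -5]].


trace(A * A^T) = sum of squares of all entries
= 5^2 + 5^2 + (-3)^2 + (-5)^2
= 25 + 25 + 9 + 25
= 84

84


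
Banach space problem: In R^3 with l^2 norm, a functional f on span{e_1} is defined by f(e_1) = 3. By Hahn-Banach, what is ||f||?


The norm of f is given by ||f|| = sup_{||x||=1} |f(x)|.
On span{e_1}, ||e_1|| = 1, so ||f|| = |f(e_1)| / ||e_1||
= |3| / 1 = 3.0000

3.0000


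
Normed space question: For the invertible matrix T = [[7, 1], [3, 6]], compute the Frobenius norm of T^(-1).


det(T) = 7*6 - 1*3 = 39
T^(-1) = (1/39) * [[6, -1], [-3, 7]] = [[0.1538, -0.0256], [-0.0769, 0.1795]]
||T^(-1)||_F^2 = 0.1538^2 + (-0.0256)^2 + (-0.0769)^2 + 0.1795^2 = 0.0625
||T^(-1)||_F = sqrt(0.0625) = 0.2499

0.2499


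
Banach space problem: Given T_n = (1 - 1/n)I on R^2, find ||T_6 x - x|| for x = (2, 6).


T_6 x - x = (1 - 1/6)x - x = -x/6
||x|| = sqrt(40) = 6.3246
||T_6 x - x|| = ||x||/6 = 6.3246/6 = 1.0541

1.0541


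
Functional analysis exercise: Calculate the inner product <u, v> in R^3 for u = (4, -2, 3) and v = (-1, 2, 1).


Computing the standard inner product <u, v> = sum u_i * v_i
= 4*-1 + -2*2 + 3*1
= -4 + -4 + 3
= -5

-5


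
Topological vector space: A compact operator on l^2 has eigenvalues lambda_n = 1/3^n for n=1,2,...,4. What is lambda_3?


The eigenvalue formula gives lambda_3 = 1/3^3
= 1/27
= 0.0370

0.0370


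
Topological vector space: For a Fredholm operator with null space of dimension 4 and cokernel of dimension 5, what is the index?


The Fredholm index is defined as ind(T) = dim(ker T) - dim(coker T)
= 4 - 5
= -1

-1


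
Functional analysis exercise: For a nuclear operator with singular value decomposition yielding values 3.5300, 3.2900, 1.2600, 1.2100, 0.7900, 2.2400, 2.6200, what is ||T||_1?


The nuclear norm is the sum of all singular values.
||T||_1 = 3.5300 + 3.2900 + 1.2600 + 1.2100 + 0.7900 + 2.2400 + 2.6200
= 14.9400

14.9400


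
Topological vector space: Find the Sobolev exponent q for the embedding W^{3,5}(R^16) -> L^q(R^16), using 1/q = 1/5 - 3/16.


Using the Sobolev embedding formula: 1/q = 1/p - k/n
1/q = 1/5 - 3/16 = 1/80
q = 1/(1/80) = 80

80.0000


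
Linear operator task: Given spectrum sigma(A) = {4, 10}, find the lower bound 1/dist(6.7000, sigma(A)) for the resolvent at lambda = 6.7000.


dist(6.7000, {4, 10}) = min(|6.7000 - 4|, |6.7000 - 10|)
= min(2.7000, 3.3000) = 2.7000
Resolvent bound = 1/2.7000 = 0.3704

0.3704


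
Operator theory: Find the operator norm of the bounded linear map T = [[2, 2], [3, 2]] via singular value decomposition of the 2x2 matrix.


A^T A = [[13, 10], [10, 8]]
trace(A^T A) = 21, det(A^T A) = 4
discriminant = 21^2 - 4*4 = 425
Largest eigenvalue of A^T A = (trace + sqrt(disc))/2 = 20.8078
||T|| = sqrt(20.8078) = 4.5616

4.5616


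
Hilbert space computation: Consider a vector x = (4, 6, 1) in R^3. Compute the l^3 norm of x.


The l^3 norm = (sum |x_i|^3)^(1/3)
Sum of 3th powers = 64 + 216 + 1 = 281
||x||_3 = (281)^(1/3) = 6.5499

6.5499


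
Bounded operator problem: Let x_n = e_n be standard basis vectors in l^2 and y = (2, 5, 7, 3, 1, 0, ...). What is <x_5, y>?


x_5 = e_5 is the standard basis vector with 1 in position 5.
<x_5, y> = y_5 = 1
As n -> infinity, <x_n, y> -> 0, confirming weak convergence of (x_n) to 0.

1


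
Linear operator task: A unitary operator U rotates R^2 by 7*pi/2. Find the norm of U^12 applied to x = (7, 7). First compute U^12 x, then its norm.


U is a rotation by theta = 7*pi/2
U^12 = rotation by 12*theta = 84*pi/2 = 0*pi/2 (mod 2*pi)
cos(0*pi/2) = 1.0000, sin(0*pi/2) = 0.0000
U^12 x = (1.0000 * 7 - 0.0000 * 7, 0.0000 * 7 + 1.0000 * 7)
= (7.0000, 7.0000)
||U^12 x|| = sqrt(7.0000^2 + 7.0000^2) = sqrt(98.0000) = 9.8995

9.8995


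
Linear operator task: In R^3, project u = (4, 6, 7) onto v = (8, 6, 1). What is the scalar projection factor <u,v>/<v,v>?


Computing <u,v> = 4*8 + 6*6 + 7*1 = 75
Computing <v,v> = 8^2 + 6^2 + 1^2 = 101
Projection coefficient = 75/101 = 0.7426

0.7426


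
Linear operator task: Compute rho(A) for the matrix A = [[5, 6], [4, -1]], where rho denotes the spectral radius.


For a 2x2 matrix, eigenvalues satisfy lambda^2 - (trace)*lambda + det = 0
trace = 5 + -1 = 4
det = 5*-1 - 6*4 = -29
discriminant = 4^2 - 4*(-29) = 132
spectral radius = max |eigenvalue| = 7.7446

7.7446


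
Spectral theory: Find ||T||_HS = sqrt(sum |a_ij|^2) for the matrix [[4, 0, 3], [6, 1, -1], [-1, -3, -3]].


The Hilbert-Schmidt norm is sqrt(sum of squares of all entries).
Sum of squares = 4^2 + 0^2 + 3^2 + 6^2 + 1^2 + (-1)^2 + (-1)^2 + (-3)^2 + (-3)^2
= 16 + 0 + 9 + 36 + 1 + 1 + 1 + 9 + 9 = 82
||T||_HS = sqrt(82) = 9.0554

9.0554


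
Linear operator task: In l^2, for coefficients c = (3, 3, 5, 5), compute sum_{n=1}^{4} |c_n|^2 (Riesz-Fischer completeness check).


sum |c_n|^2 = 3^2 + 3^2 + 5^2 + 5^2
= 9 + 9 + 25 + 25
= 68

68


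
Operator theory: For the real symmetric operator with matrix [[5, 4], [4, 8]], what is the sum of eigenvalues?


For a self-adjoint (symmetric) matrix, the eigenvalues are real.
The sum of eigenvalues equals the trace of the matrix.
trace = 5 + 8 = 13

13


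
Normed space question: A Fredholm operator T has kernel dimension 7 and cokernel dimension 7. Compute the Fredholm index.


The Fredholm index is defined as ind(T) = dim(ker T) - dim(coker T)
= 7 - 7
= 0

0


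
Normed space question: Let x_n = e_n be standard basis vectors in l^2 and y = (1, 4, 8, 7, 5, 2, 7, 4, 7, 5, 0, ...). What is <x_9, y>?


x_9 = e_9 is the standard basis vector with 1 in position 9.
<x_9, y> = y_9 = 7
As n -> infinity, <x_n, y> -> 0, confirming weak convergence of (x_n) to 0.

7


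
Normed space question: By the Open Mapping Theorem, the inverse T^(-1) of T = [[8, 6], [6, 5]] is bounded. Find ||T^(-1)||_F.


det(T) = 8*5 - 6*6 = 4
T^(-1) = (1/4) * [[5, -6], [-6, 8]] = [[1.2500, -1.5000], [-1.5000, 2.0000]]
||T^(-1)||_F^2 = 1.2500^2 + (-1.5000)^2 + (-1.5000)^2 + 2.0000^2 = 10.0625
||T^(-1)||_F = sqrt(10.0625) = 3.1721

3.1721


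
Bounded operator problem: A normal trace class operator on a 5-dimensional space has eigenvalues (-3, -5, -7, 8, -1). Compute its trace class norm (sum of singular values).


For a normal operator, singular values equal |eigenvalues|.
Trace norm = sum |lambda_i| = 3 + 5 + 7 + 8 + 1
= 24

24


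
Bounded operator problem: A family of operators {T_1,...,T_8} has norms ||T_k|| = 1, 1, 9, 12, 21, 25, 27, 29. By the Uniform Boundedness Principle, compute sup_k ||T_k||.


By the Uniform Boundedness Principle, the supremum of norms is finite.
sup_k ||T_k|| = max(1, 1, 9, 12, 21, 25, 27, 29) = 29

29


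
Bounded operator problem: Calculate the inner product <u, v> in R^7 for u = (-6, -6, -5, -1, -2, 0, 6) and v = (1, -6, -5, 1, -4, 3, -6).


Computing the standard inner product <u, v> = sum u_i * v_i
= -6*1 + -6*-6 + -5*-5 + -1*1 + -2*-4 + 0*3 + 6*-6
= -6 + 36 + 25 + -1 + 8 + 0 + -36
= 26

26


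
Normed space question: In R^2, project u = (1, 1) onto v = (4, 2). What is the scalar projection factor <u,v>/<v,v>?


Computing <u,v> = 1*4 + 1*2 = 6
Computing <v,v> = 4^2 + 2^2 = 20
Projection coefficient = 6/20 = 0.3000

0.3000


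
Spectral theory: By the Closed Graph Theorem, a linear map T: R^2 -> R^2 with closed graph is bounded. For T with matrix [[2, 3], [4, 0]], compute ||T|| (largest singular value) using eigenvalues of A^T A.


A^T A = [[20, 6], [6, 9]]
trace(A^T A) = 29, det(A^T A) = 144
discriminant = 29^2 - 4*144 = 265
Largest eigenvalue of A^T A = (trace + sqrt(disc))/2 = 22.6394
||T|| = sqrt(22.6394) = 4.7581

4.7581


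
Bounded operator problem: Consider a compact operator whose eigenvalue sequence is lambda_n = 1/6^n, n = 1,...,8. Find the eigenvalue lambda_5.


The eigenvalue formula gives lambda_5 = 1/6^5
= 1/7776
= 1.2860e-04

1.2860e-04


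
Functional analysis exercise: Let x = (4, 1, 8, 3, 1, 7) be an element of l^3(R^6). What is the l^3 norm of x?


The l^3 norm = (sum |x_i|^3)^(1/3)
Sum of 3th powers = 64 + 1 + 512 + 27 + 1 + 343 = 948
||x||_3 = (948)^(1/3) = 9.8236

9.8236


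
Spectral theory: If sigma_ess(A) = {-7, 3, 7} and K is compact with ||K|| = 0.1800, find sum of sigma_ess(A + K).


By Weyl's theorem, the essential spectrum is invariant under compact perturbations.
sigma_ess(A + K) = sigma_ess(A) = {-7, 3, 7}
Sum = -7 + 3 + 7 = 3

3


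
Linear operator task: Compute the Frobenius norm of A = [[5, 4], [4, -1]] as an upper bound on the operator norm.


||A||_F^2 = sum a_ij^2
= 5^2 + 4^2 + 4^2 + (-1)^2
= 25 + 16 + 16 + 1 = 58
||A||_F = sqrt(58) = 7.6158

7.6158


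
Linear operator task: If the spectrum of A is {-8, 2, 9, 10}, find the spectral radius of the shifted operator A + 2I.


Spectrum of A + 2I = {-6, 4, 11, 12}
Spectral radius = max |lambda| over the shifted spectrum
= max(6, 4, 11, 12) = 12

12


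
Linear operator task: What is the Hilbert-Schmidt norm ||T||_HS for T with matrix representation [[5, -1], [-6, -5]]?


The Hilbert-Schmidt norm is sqrt(sum of squares of all entries).
Sum of squares = 5^2 + (-1)^2 + (-6)^2 + (-5)^2
= 25 + 1 + 36 + 25 = 87
||T||_HS = sqrt(87) = 9.3274

9.3274


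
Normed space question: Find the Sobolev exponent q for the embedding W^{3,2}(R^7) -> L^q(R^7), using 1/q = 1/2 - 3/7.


Using the Sobolev embedding formula: 1/q = 1/p - k/n
1/q = 1/2 - 3/7 = 1/14
q = 1/(1/14) = 14

14.0000


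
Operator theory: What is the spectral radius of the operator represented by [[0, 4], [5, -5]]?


For a 2x2 matrix, eigenvalues satisfy lambda^2 - (trace)*lambda + det = 0
trace = 0 + -5 = -5
det = 0*-5 - 4*5 = -20
discriminant = (-5)^2 - 4*(-20) = 105
spectral radius = max |eigenvalue| = 7.6235

7.6235


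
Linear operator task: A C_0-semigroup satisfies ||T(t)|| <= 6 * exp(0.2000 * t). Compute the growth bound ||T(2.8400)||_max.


||T(2.8400)|| <= 6 * exp(0.2000 * 2.8400)
= 6 * exp(0.5680)
= 6 * 1.7647
= 10.5884

10.5884


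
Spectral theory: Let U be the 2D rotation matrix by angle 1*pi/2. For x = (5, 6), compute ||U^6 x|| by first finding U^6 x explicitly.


U is a rotation by theta = 1*pi/2
U^6 = rotation by 6*theta = 6*pi/2 = 2*pi/2 (mod 2*pi)
cos(2*pi/2) = -1.0000, sin(2*pi/2) = 0.0000
U^6 x = (-1.0000 * 5 - 0.0000 * 6, 0.0000 * 5 + -1.0000 * 6)
= (-5.0000, -6.0000)
||U^6 x|| = sqrt((-5.0000)^2 + (-6.0000)^2) = sqrt(61.0000) = 7.8102

7.8102


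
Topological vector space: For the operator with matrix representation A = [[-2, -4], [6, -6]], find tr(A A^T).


trace(A * A^T) = sum of squares of all entries
= (-2)^2 + (-4)^2 + 6^2 + (-6)^2
= 4 + 16 + 36 + 36
= 92

92


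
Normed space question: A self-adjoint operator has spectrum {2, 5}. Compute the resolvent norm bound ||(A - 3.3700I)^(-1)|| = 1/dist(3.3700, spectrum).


dist(3.3700, {2, 5}) = min(|3.3700 - 2|, |3.3700 - 5|)
= min(1.3700, 1.6300) = 1.3700
Resolvent bound = 1/1.3700 = 0.7299

0.7299


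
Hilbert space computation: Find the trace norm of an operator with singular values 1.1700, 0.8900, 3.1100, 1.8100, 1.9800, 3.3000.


The nuclear norm is the sum of all singular values.
||T||_1 = 1.1700 + 0.8900 + 3.1100 + 1.8100 + 1.9800 + 3.3000
= 12.2600

12.2600


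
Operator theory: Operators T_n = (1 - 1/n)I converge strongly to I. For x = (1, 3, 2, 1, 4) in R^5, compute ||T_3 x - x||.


T_3 x - x = (1 - 1/3)x - x = -x/3
||x|| = sqrt(31) = 5.5678
||T_3 x - x|| = ||x||/3 = 5.5678/3 = 1.8559

1.8559


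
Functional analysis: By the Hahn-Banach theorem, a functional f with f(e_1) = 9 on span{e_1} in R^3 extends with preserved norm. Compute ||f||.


The norm of f is given by ||f|| = sup_{||x||=1} |f(x)|.
On span{e_1}, ||e_1|| = 1, so ||f|| = |f(e_1)| / ||e_1||
= |9| / 1 = 9.0000

9.0000


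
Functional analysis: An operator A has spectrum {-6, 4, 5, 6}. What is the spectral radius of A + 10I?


Spectrum of A + 10I = {4, 14, 15, 16}
Spectral radius = max |lambda| over the shifted spectrum
= max(4, 14, 15, 16) = 16

16


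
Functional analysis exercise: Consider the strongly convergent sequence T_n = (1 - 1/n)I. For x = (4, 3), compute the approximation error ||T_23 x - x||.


T_23 x - x = (1 - 1/23)x - x = -x/23
||x|| = sqrt(25) = 5.0000
||T_23 x - x|| = ||x||/23 = 5.0000/23 = 0.2174

0.2174


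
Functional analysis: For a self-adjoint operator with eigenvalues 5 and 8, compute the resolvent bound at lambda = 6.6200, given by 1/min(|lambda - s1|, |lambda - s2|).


dist(6.6200, {5, 8}) = min(|6.6200 - 5|, |6.6200 - 8|)
= min(1.6200, 1.3800) = 1.3800
Resolvent bound = 1/1.3800 = 0.7246

0.7246


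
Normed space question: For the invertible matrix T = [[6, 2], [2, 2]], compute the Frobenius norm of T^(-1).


det(T) = 6*2 - 2*2 = 8
T^(-1) = (1/8) * [[2, -2], [-2, 6]] = [[0.2500, -0.2500], [-0.2500, 0.7500]]
||T^(-1)||_F^2 = 0.2500^2 + (-0.2500)^2 + (-0.2500)^2 + 0.7500^2 = 0.7500
||T^(-1)||_F = sqrt(0.7500) = 0.8660

0.8660


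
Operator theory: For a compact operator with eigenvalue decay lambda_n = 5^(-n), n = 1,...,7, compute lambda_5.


The eigenvalue formula gives lambda_5 = 1/5^5
= 1/3125
= 3.2000e-04

3.2000e-04


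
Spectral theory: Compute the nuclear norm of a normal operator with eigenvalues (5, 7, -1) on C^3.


For a normal operator, singular values equal |eigenvalues|.
Trace norm = sum |lambda_i| = 5 + 7 + 1
= 13

13


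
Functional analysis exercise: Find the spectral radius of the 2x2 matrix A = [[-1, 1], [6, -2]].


For a 2x2 matrix, eigenvalues satisfy lambda^2 - (trace)*lambda + det = 0
trace = -1 + -2 = -3
det = -1*-2 - 1*6 = -4
discriminant = (-3)^2 - 4*(-4) = 25
spectral radius = max |eigenvalue| = 4.0000

4.0000


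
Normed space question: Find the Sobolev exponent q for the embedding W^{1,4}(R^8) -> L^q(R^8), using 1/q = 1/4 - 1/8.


Using the Sobolev embedding formula: 1/q = 1/p - k/n
1/q = 1/4 - 1/8 = 1/8
q = 1/(1/8) = 8

8.0000


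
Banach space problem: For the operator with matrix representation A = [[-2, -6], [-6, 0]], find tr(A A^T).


trace(A * A^T) = sum of squares of all entries
= (-2)^2 + (-6)^2 + (-6)^2 + 0^2
= 4 + 36 + 36 + 0
= 76

76


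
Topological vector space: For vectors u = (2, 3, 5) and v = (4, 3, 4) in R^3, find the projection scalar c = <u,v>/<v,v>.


Computing <u,v> = 2*4 + 3*3 + 5*4 = 37
Computing <v,v> = 4^2 + 3^2 + 4^2 = 41
Projection coefficient = 37/41 = 0.9024

0.9024


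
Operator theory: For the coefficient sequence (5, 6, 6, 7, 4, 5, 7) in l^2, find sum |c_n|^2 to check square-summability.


sum |c_n|^2 = 5^2 + 6^2 + 6^2 + 7^2 + 4^2 + 5^2 + 7^2
= 25 + 36 + 36 + 49 + 16 + 25 + 49
= 236

236


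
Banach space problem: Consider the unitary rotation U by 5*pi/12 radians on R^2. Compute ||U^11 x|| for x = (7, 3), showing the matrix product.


U is a rotation by theta = 5*pi/12
U^11 = rotation by 11*theta = 55*pi/12 = 7*pi/12 (mod 2*pi)
cos(7*pi/12) = -0.2588, sin(7*pi/12) = 0.9659
U^11 x = (-0.2588 * 7 - 0.9659 * 3, 0.9659 * 7 + -0.2588 * 3)
= (-4.7095, 5.9850)
||U^11 x|| = sqrt((-4.7095)^2 + 5.9850^2) = sqrt(58.0000) = 7.6158

7.6158


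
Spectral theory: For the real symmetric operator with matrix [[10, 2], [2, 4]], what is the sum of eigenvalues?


For a self-adjoint (symmetric) matrix, the eigenvalues are real.
The sum of eigenvalues equals the trace of the matrix.
trace = 10 + 4 = 14

14


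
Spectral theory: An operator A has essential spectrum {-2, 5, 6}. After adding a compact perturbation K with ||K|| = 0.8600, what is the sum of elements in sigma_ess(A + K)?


By Weyl's theorem, the essential spectrum is invariant under compact perturbations.
sigma_ess(A + K) = sigma_ess(A) = {-2, 5, 6}
Sum = -2 + 5 + 6 = 9

9


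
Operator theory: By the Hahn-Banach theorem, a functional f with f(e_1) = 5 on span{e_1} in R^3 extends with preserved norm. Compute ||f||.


The norm of f is given by ||f|| = sup_{||x||=1} |f(x)|.
On span{e_1}, ||e_1|| = 1, so ||f|| = |f(e_1)| / ||e_1||
= |5| / 1 = 5.0000

5.0000


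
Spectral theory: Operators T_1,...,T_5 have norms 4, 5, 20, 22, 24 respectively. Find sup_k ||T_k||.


By the Uniform Boundedness Principle, the supremum of norms is finite.
sup_k ||T_k|| = max(4, 5, 20, 22, 24) = 24

24
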